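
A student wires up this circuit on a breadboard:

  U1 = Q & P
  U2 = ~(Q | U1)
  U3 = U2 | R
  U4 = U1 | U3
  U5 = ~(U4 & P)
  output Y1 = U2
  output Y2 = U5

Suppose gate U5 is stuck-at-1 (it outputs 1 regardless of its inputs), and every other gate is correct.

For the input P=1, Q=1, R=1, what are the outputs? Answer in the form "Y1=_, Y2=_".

Propagate with U5 forced: U1=1, U2=0, U3=1, U4=1, U5=1 [stuck-at-1].
So the outputs are Y1=0, Y2=1. (Without the fault they would be Y1=0, Y2=0.)

Y1=0, Y2=1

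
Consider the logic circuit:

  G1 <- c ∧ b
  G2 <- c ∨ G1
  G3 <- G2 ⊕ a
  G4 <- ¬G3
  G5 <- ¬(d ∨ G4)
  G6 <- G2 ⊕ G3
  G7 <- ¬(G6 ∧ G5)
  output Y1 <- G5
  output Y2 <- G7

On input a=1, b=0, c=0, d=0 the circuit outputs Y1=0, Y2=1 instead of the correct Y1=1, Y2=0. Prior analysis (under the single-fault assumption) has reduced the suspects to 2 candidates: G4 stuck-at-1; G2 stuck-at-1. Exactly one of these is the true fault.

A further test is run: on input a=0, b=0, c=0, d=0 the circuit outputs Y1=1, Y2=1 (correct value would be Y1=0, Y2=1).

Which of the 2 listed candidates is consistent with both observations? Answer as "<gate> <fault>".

G2 stuck-at-1

Evaluate each candidate on input a=0, b=0, c=0, d=0:
  G4 stuck-at-1: G1=0, G2=0, G3=0, G4=1 [stuck-at-1], G5=0, G6=0, G7=1 → Y1=0, Y2=1 — eliminated
  G2 stuck-at-1: G1=0, G2=1 [stuck-at-1], G3=1, G4=0, G5=1, G6=0, G7=1 → Y1=1, Y2=1 — matches
Only G2 stuck-at-1 reproduces the observed Y1=1, Y2=1.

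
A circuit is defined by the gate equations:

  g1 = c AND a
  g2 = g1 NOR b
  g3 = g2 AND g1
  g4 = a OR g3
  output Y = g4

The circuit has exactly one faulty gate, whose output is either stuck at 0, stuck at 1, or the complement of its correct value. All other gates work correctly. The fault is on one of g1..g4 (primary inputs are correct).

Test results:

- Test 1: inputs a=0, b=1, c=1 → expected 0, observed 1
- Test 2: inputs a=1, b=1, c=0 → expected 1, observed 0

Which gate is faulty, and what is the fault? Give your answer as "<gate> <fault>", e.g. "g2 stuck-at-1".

Fault-free values for test 1 (a=0, b=1, c=1): g1=0, g2=0, g3=0, g4=0, giving Y=0. Observed 1.
Test 1: faults giving observed 1 are {g3 stuck-at-1, g3 inverted output, g4 stuck-at-1, g4 inverted output}.
Test 2 (a=1, b=1, c=0): fault-free g1=0, g2=0, g3=0, g4=1 → 1; observed 0. Eliminates g3 stuck-at-1, g3 inverted output, g4 stuck-at-1.
Only g4 inverted output is consistent with every test.

g4 inverted output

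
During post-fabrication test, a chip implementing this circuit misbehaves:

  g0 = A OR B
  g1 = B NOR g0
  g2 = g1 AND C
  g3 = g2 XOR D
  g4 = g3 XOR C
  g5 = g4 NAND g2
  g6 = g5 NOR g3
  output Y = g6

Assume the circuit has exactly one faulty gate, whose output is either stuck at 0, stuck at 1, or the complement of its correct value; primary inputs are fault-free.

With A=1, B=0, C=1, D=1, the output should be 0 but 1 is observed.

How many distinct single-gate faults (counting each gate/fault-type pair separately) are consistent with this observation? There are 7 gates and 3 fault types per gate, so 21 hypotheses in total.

8

Fault-free: g0=1, g1=0, g2=0, g3=1, g4=0, g5=1, g6=0 → 0. Observed 1.
  g0: stuck-at-0, inverted output ✓; others ✗
  g1: stuck-at-1, inverted output ✓; others ✗
  g2: stuck-at-1, inverted output ✓; others ✗
  g3: none of the 3 fault types match ✗
  g4: none of the 3 fault types match ✗
  g5: none of the 3 fault types match ✗
  g6: stuck-at-1, inverted output ✓; others ✗
Consistent faults: {g0 stuck-at-0, g0 inverted output, g1 stuck-at-1, g1 inverted output, g2 stuck-at-1, g2 inverted output, g6 stuck-at-1, g6 inverted output} — 8 in all.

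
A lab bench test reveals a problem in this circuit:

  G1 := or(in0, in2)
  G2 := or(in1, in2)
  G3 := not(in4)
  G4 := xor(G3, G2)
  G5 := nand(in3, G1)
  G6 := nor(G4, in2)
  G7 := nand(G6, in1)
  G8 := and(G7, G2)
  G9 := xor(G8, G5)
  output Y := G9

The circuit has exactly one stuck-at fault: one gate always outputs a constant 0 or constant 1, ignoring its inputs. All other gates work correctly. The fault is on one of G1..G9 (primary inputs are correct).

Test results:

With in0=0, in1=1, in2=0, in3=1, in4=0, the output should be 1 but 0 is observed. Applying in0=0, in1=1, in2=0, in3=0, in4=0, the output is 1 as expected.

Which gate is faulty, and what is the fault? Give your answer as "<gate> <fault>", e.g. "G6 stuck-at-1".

G1 stuck-at-1

Fault-free values for test 1 (in0=0, in1=1, in2=0, in3=1, in4=0): G1=0, G2=1, G3=1, G4=0, G5=1, G6=1, G7=0, G8=0, G9=1, giving Y=1. Observed 0.
Test 1: faults giving observed 0 are {G1 stuck-at-1, G3 stuck-at-0, G4 stuck-at-1, G5 stuck-at-0, G6 stuck-at-0, G7 stuck-at-1, G8 stuck-at-1, G9 stuck-at-0}.
Test 2 (in0=0, in1=1, in2=0, in3=0, in4=0): fault-free G1=0, G2=1, G3=1, G4=0, G5=1, G6=1, G7=0, G8=0, G9=1 → 1; observed 1. Eliminates G3 stuck-at-0, G4 stuck-at-1, G5 stuck-at-0, G6 stuck-at-0, G7 stuck-at-1, G8 stuck-at-1, G9 stuck-at-0.
Only G1 stuck-at-1 is consistent with every test.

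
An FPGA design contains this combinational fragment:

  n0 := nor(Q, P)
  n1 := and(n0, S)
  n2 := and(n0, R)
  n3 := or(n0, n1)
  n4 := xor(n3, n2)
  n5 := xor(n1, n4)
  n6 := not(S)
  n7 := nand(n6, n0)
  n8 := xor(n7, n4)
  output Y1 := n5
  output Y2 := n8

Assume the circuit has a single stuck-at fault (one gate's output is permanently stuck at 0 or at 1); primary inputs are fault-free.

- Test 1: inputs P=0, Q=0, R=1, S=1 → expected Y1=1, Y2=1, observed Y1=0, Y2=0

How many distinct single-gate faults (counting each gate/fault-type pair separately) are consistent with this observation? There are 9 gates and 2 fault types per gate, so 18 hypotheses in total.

3

Fault-free: n0=1, n1=1, n2=1, n3=1, n4=0, n5=1, n6=0, n7=1, n8=1 → Y1=1, Y2=1. Observed Y1=0, Y2=0.
  n0: none of the 2 fault types match ✗
  n1: none of the 2 fault types match ✗
  n2: stuck-at-0 ✓; others ✗
  n3: stuck-at-0 ✓; others ✗
  n4: stuck-at-1 ✓; others ✗
  n5: none of the 2 fault types match ✗
  n6: none of the 2 fault types match ✗
  n7: none of the 2 fault types match ✗
  n8: none of the 2 fault types match ✗
Consistent faults: {n2 stuck-at-0, n3 stuck-at-0, n4 stuck-at-1} — 3 in all.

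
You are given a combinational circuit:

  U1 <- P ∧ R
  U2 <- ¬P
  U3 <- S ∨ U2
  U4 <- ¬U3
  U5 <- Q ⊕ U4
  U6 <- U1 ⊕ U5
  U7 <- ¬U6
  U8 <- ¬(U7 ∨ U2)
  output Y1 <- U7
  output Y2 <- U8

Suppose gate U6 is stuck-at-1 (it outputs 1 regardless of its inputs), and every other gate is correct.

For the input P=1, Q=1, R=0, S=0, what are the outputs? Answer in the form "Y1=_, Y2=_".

Propagate with U6 forced: U1=0, U2=0, U3=0, U4=1, U5=0, U6=1 [stuck-at-1], U7=0, U8=1.
So the outputs are Y1=0, Y2=1. (Without the fault they would be Y1=1, Y2=0.)

Y1=0, Y2=1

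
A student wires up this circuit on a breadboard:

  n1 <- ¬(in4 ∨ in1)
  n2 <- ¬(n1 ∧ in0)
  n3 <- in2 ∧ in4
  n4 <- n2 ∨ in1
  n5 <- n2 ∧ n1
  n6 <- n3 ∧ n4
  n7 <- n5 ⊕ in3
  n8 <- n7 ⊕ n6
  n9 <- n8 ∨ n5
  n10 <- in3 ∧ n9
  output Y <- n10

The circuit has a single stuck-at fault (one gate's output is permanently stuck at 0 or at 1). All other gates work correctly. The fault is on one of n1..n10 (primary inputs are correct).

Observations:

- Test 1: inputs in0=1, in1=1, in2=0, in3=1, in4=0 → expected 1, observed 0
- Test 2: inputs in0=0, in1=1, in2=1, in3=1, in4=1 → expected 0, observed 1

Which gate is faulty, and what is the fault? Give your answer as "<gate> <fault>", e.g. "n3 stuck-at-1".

Fault-free values for test 1 (in0=1, in1=1, in2=0, in3=1, in4=0): n1=0, n2=1, n3=0, n4=1, n5=0, n6=0, n7=1, n8=1, n9=1, n10=1, giving Y=1. Observed 0.
Test 1: faults giving observed 0 are {n3 stuck-at-1, n6 stuck-at-1, n7 stuck-at-0, n8 stuck-at-0, n9 stuck-at-0, n10 stuck-at-0}.
Test 2 (in0=0, in1=1, in2=1, in3=1, in4=1): fault-free n1=0, n2=1, n3=1, n4=1, n5=0, n6=1, n7=1, n8=0, n9=0, n10=0 → 0; observed 1. Eliminates n3 stuck-at-1, n6 stuck-at-1, n8 stuck-at-0, n9 stuck-at-0, n10 stuck-at-0.
Only n7 stuck-at-0 is consistent with every test.

n7 stuck-at-0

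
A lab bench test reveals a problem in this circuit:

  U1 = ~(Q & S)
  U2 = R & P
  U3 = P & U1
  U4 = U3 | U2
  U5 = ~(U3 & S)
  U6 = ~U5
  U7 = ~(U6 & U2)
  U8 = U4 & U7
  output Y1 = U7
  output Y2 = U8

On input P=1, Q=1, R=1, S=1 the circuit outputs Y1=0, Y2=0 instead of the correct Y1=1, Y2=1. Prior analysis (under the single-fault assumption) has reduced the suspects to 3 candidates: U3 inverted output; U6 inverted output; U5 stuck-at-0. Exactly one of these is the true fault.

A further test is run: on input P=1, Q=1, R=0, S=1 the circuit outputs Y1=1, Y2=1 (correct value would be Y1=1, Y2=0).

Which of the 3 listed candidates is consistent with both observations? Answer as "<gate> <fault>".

Evaluate each candidate on input P=1, Q=1, R=0, S=1:
  U3 inverted output: U1=0, U2=0, U3=1 [inverted output], U4=1, U5=0, U6=1, U7=1, U8=1 → Y1=1, Y2=1 — matches
  U6 inverted output: U1=0, U2=0, U3=0, U4=0, U5=1, U6=1 [inverted output], U7=1, U8=0 → Y1=1, Y2=0 — eliminated
  U5 stuck-at-0: U1=0, U2=0, U3=0, U4=0, U5=0 [stuck-at-0], U6=1, U7=1, U8=0 → Y1=1, Y2=0 — eliminated
Only U3 inverted output reproduces the observed Y1=1, Y2=1.

U3 inverted output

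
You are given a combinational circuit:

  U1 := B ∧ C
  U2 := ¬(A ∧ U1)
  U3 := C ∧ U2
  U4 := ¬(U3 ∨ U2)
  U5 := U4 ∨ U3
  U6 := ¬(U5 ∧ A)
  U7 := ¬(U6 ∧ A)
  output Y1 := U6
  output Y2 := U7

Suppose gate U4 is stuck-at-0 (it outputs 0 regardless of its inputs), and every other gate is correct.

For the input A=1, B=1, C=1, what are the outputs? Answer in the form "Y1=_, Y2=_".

Propagate with U4 forced: U1=1, U2=0, U3=0, U4=0 [stuck-at-0], U5=0, U6=1, U7=0.
So the outputs are Y1=1, Y2=0. (Without the fault they would be Y1=0, Y2=1.)

Y1=1, Y2=0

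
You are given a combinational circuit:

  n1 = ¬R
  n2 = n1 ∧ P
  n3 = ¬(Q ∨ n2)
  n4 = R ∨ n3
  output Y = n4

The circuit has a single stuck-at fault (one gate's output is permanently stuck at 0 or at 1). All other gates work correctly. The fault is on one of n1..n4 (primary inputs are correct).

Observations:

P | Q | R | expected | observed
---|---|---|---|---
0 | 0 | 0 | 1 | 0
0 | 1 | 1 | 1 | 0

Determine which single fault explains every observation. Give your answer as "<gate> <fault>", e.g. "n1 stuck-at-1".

n4 stuck-at-0

Fault-free values for test 1 (P=0, Q=0, R=0): n1=1, n2=0, n3=1, n4=1, giving Y=1. Observed 0.
Test 1: faults giving observed 0 are {n2 stuck-at-1, n3 stuck-at-0, n4 stuck-at-0}.
Test 2 (P=0, Q=1, R=1): fault-free n1=0, n2=0, n3=0, n4=1 → 1; observed 0. Eliminates n2 stuck-at-1, n3 stuck-at-0.
Only n4 stuck-at-0 is consistent with every test.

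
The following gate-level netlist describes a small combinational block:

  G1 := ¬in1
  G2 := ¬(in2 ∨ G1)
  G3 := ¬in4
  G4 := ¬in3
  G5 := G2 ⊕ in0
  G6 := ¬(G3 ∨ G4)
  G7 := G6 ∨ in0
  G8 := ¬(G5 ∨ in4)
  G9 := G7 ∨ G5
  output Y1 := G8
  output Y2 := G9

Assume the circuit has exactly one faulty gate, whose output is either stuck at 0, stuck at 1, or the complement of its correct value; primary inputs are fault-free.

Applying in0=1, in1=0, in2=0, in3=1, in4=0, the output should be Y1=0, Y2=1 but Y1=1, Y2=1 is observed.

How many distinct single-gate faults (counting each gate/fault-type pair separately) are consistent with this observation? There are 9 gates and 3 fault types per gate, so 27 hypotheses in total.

8

Fault-free: G1=1, G2=0, G3=1, G4=0, G5=1, G6=0, G7=1, G8=0, G9=1 → Y1=0, Y2=1. Observed Y1=1, Y2=1.
  G1: stuck-at-0, inverted output ✓; others ✗
  G2: stuck-at-1, inverted output ✓; others ✗
  G3: none of the 3 fault types match ✗
  G4: none of the 3 fault types match ✗
  G5: stuck-at-0, inverted output ✓; others ✗
  G6: none of the 3 fault types match ✗
  G7: none of the 3 fault types match ✗
  G8: stuck-at-1, inverted output ✓; others ✗
  G9: none of the 3 fault types match ✗
Consistent faults: {G1 stuck-at-0, G1 inverted output, G2 stuck-at-1, G2 inverted output, G5 stuck-at-0, G5 inverted output, G8 stuck-at-1, G8 inverted output} — 8 in all.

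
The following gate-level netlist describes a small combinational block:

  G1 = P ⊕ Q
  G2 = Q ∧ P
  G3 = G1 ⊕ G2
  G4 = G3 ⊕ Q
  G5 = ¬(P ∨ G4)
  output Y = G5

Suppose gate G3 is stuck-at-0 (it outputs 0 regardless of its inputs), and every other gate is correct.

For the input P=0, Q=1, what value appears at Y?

0

Propagate with G3 forced: G1=1, G2=0, G3=0 [stuck-at-0], G4=1, G5=0.
So Y = 0. (Without the fault it would be 1.)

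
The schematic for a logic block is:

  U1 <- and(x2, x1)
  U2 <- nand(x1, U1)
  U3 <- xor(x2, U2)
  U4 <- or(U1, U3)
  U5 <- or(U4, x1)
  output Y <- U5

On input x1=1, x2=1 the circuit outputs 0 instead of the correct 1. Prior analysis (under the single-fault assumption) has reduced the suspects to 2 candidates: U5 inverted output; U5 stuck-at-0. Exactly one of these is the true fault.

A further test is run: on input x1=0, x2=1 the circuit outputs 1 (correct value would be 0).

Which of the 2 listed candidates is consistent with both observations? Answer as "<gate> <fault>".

Evaluate each candidate on input x1=0, x2=1:
  U5 inverted output: U1=0, U2=1, U3=0, U4=0, U5=1 [inverted output] → 1 — matches
  U5 stuck-at-0: U1=0, U2=1, U3=0, U4=0, U5=0 [stuck-at-0] → 0 — eliminated
Only U5 inverted output reproduces the observed 1.

U5 inverted output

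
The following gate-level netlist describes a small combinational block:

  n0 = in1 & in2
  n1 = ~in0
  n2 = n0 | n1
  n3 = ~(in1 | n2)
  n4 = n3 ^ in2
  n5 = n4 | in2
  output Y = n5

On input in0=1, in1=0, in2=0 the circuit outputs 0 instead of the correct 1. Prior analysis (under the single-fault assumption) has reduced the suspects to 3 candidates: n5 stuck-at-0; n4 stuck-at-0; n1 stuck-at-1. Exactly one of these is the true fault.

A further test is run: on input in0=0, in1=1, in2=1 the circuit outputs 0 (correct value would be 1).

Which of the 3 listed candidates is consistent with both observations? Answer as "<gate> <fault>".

Evaluate each candidate on input in0=0, in1=1, in2=1:
  n5 stuck-at-0: n0=1, n1=1, n2=1, n3=0, n4=1, n5=0 [stuck-at-0] → 0 — matches
  n4 stuck-at-0: n0=1, n1=1, n2=1, n3=0, n4=0 [stuck-at-0], n5=1 → 1 — eliminated
  n1 stuck-at-1: n0=1, n1=1 [stuck-at-1], n2=1, n3=0, n4=1, n5=1 → 1 — eliminated
Only n5 stuck-at-0 reproduces the observed 0.

n5 stuck-at-0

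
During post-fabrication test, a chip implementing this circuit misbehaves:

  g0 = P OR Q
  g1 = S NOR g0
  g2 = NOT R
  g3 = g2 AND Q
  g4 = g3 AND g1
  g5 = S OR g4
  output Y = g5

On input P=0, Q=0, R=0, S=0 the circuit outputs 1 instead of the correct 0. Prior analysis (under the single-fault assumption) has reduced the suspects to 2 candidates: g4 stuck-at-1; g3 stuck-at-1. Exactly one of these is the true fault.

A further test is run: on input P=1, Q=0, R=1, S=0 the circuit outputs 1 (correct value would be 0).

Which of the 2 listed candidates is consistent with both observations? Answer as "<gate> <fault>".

Evaluate each candidate on input P=1, Q=0, R=1, S=0:
  g4 stuck-at-1: g0=1, g1=0, g2=0, g3=0, g4=1 [stuck-at-1], g5=1 → 1 — matches
  g3 stuck-at-1: g0=1, g1=0, g2=0, g3=1 [stuck-at-1], g4=0, g5=0 → 0 — eliminated
Only g4 stuck-at-1 reproduces the observed 1.

g4 stuck-at-1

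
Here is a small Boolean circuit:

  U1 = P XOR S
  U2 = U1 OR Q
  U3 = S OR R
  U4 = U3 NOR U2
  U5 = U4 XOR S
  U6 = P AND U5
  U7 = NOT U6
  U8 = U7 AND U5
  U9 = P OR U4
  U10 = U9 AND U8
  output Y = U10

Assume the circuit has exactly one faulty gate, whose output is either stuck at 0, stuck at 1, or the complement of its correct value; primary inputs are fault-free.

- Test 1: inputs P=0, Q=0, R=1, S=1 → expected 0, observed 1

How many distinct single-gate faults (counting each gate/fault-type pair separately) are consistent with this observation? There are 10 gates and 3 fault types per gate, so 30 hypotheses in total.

Fault-free: U1=1, U2=1, U3=1, U4=0, U5=1, U6=0, U7=1, U8=1, U9=0, U10=0 → 0. Observed 1.
  U1: none of the 3 fault types match ✗
  U2: none of the 3 fault types match ✗
  U3: none of the 3 fault types match ✗
  U4: none of the 3 fault types match ✗
  U5: none of the 3 fault types match ✗
  U6: none of the 3 fault types match ✗
  U7: none of the 3 fault types match ✗
  U8: none of the 3 fault types match ✗
  U9: stuck-at-1, inverted output ✓; others ✗
  U10: stuck-at-1, inverted output ✓; others ✗
Consistent faults: {U9 stuck-at-1, U9 inverted output, U10 stuck-at-1, U10 inverted output} — 4 in all.

4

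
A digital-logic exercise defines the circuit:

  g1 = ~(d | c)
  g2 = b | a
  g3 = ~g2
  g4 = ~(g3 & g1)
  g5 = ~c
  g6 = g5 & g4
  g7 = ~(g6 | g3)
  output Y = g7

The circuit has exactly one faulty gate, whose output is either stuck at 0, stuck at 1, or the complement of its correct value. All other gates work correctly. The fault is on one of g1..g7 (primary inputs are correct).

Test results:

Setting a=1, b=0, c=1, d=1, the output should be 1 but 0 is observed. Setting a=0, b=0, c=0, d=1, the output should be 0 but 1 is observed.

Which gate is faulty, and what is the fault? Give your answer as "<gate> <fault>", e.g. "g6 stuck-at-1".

Fault-free values for test 1 (a=1, b=0, c=1, d=1): g1=0, g2=1, g3=0, g4=1, g5=0, g6=0, g7=1, giving Y=1. Observed 0.
Test 1: faults giving observed 0 are {g2 stuck-at-0, g2 inverted output, g3 stuck-at-1, g3 inverted output, g5 stuck-at-1, g5 inverted output, g6 stuck-at-1, g6 inverted output, g7 stuck-at-0, g7 inverted output}.
Test 2 (a=0, b=0, c=0, d=1): fault-free g1=0, g2=0, g3=1, g4=1, g5=1, g6=1, g7=0 → 0; observed 1. Eliminates g2 stuck-at-0, g2 inverted output, g3 stuck-at-1, g3 inverted output, g5 stuck-at-1, g5 inverted output, g6 stuck-at-1, g6 inverted output, g7 stuck-at-0.
Only g7 inverted output is consistent with every test.

g7 inverted output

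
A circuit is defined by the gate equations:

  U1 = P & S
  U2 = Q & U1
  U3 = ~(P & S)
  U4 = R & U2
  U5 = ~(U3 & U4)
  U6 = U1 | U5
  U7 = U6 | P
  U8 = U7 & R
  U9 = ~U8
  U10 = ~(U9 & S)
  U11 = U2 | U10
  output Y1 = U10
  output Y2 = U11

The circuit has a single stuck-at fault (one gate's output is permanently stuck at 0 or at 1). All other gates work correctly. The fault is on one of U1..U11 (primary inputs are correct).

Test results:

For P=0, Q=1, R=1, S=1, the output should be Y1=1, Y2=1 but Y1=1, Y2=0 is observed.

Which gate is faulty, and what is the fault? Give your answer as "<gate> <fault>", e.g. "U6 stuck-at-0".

U11 stuck-at-0

Fault-free values for test 1 (P=0, Q=1, R=1, S=1): U1=0, U2=0, U3=1, U4=0, U5=1, U6=1, U7=1, U8=1, U9=0, U10=1, U11=1, giving Y1=1, Y2=1. Observed Y1=1, Y2=0.
Test 1: faults giving observed Y1=1, Y2=0 are {U11 stuck-at-0}.
Only U11 stuck-at-0 is consistent with every test.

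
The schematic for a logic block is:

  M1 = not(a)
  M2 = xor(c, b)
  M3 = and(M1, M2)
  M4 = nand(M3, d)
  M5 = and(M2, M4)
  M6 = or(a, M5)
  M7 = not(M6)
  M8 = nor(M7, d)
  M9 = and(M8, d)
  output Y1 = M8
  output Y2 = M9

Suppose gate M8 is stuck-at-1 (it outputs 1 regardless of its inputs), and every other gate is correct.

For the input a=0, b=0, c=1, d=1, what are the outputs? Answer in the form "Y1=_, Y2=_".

Propagate with M8 forced: M1=1, M2=1, M3=1, M4=0, M5=0, M6=0, M7=1, M8=1 [stuck-at-1], M9=1.
So the outputs are Y1=1, Y2=1. (Without the fault they would be Y1=0, Y2=0.)

Y1=1, Y2=1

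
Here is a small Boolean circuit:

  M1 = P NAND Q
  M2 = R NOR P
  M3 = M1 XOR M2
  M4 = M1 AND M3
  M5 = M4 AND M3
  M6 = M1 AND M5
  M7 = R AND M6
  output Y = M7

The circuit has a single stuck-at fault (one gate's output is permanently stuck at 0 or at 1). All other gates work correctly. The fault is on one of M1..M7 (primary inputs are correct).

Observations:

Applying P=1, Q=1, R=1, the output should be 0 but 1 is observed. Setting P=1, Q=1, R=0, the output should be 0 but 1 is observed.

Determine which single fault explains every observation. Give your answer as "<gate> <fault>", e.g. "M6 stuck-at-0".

M7 stuck-at-1

Fault-free values for test 1 (P=1, Q=1, R=1): M1=0, M2=0, M3=0, M4=0, M5=0, M6=0, M7=0, giving Y=0. Observed 1.
Test 1: faults giving observed 1 are {M1 stuck-at-1, M6 stuck-at-1, M7 stuck-at-1}.
Test 2 (P=1, Q=1, R=0): fault-free M1=0, M2=0, M3=0, M4=0, M5=0, M6=0, M7=0 → 0; observed 1. Eliminates M1 stuck-at-1, M6 stuck-at-1.
Only M7 stuck-at-1 is consistent with every test.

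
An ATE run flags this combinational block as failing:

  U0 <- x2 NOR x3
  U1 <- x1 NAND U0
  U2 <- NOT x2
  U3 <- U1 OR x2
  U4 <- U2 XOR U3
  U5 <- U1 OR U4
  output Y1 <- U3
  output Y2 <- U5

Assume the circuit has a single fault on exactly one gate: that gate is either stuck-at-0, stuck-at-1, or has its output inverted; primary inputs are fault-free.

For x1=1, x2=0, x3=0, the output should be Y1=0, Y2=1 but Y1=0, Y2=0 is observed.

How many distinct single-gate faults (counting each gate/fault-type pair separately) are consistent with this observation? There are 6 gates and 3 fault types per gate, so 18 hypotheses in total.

6

Fault-free: U0=1, U1=0, U2=1, U3=0, U4=1, U5=1 → Y1=0, Y2=1. Observed Y1=0, Y2=0.
  U0: none of the 3 fault types match ✗
  U1: none of the 3 fault types match ✗
  U2: stuck-at-0, inverted output ✓; others ✗
  U3: none of the 3 fault types match ✗
  U4: stuck-at-0, inverted output ✓; others ✗
  U5: stuck-at-0, inverted output ✓; others ✗
Consistent faults: {U2 stuck-at-0, U2 inverted output, U4 stuck-at-0, U4 inverted output, U5 stuck-at-0, U5 inverted output} — 6 in all.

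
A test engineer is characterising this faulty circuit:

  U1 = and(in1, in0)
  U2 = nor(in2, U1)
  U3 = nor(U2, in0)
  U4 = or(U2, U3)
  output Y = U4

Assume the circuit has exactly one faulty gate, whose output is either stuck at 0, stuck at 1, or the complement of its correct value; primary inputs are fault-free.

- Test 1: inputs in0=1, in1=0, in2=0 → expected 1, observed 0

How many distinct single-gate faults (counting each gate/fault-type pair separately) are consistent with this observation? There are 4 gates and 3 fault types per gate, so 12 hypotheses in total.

Fault-free: U1=0, U2=1, U3=0, U4=1 → 1. Observed 0.
  U1 stuck-at-0: output 1 ✗
  U1 stuck-at-1: output 0 ✓
  U1 inverted output: output 0 ✓
  U2 stuck-at-0: output 0 ✓
  U2 stuck-at-1: output 1 ✗
  U2 inverted output: output 0 ✓
  U3 stuck-at-0: output 1 ✗
  U3 stuck-at-1: output 1 ✗
  U3 inverted output: output 1 ✗
  U4 stuck-at-0: output 0 ✓
  U4 stuck-at-1: output 1 ✗
  U4 inverted output: output 0 ✓
Consistent faults: {U1 stuck-at-1, U1 inverted output, U2 stuck-at-0, U2 inverted output, U4 stuck-at-0, U4 inverted output} — 6 in all.

6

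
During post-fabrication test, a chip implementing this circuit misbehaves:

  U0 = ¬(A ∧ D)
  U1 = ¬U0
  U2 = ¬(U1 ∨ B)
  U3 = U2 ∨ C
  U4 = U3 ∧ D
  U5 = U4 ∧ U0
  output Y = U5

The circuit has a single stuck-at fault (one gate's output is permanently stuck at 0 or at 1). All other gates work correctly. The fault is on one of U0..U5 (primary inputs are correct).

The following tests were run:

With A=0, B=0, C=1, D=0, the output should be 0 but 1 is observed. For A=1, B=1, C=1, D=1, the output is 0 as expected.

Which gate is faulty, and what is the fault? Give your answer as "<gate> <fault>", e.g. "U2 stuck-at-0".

Fault-free values for test 1 (A=0, B=0, C=1, D=0): U0=1, U1=0, U2=1, U3=1, U4=0, U5=0, giving Y=0. Observed 1.
Test 1: faults giving observed 1 are {U4 stuck-at-1, U5 stuck-at-1}.
Test 2 (A=1, B=1, C=1, D=1): fault-free U0=0, U1=1, U2=0, U3=1, U4=1, U5=0 → 0; observed 0. Eliminates U5 stuck-at-1.
Only U4 stuck-at-1 is consistent with every test.

U4 stuck-at-1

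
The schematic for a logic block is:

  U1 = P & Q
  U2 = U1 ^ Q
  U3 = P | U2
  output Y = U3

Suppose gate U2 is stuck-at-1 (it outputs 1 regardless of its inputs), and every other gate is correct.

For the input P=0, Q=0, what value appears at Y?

Propagate with U2 forced: U1=0, U2=1 [stuck-at-1], U3=1.
So Y = 1. (Without the fault it would be 0.)

1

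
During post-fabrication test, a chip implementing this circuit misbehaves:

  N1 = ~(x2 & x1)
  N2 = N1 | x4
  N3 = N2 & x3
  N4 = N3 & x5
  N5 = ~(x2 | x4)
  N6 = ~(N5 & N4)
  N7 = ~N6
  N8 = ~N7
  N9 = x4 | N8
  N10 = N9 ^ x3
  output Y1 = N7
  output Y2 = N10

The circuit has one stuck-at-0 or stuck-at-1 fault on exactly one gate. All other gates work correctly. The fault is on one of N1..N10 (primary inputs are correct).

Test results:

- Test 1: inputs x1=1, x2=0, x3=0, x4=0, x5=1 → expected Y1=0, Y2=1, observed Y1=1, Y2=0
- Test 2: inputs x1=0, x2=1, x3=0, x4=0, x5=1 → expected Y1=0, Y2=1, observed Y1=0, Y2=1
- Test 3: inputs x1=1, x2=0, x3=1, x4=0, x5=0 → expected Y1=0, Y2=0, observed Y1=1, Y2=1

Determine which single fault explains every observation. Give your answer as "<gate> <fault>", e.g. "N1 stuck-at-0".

Fault-free values for test 1 (x1=1, x2=0, x3=0, x4=0, x5=1): N1=1, N2=1, N3=0, N4=0, N5=1, N6=1, N7=0, N8=1, N9=1, N10=1, giving Y1=0, Y2=1. Observed Y1=1, Y2=0.
Test 1: faults giving observed Y1=1, Y2=0 are {N3 stuck-at-1, N4 stuck-at-1, N6 stuck-at-0, N7 stuck-at-1}.
Test 2 (x1=0, x2=1, x3=0, x4=0, x5=1): fault-free N1=1, N2=1, N3=0, N4=0, N5=0, N6=1, N7=0, N8=1, N9=1, N10=1 → Y1=0, Y2=1; observed Y1=0, Y2=1. Eliminates N6 stuck-at-0, N7 stuck-at-1.
Test 3 (x1=1, x2=0, x3=1, x4=0, x5=0): fault-free N1=1, N2=1, N3=1, N4=0, N5=1, N6=1, N7=0, N8=1, N9=1, N10=0 → Y1=0, Y2=0; observed Y1=1, Y2=1. Eliminates N3 stuck-at-1.
Only N4 stuck-at-1 is consistent with every test.

N4 stuck-at-1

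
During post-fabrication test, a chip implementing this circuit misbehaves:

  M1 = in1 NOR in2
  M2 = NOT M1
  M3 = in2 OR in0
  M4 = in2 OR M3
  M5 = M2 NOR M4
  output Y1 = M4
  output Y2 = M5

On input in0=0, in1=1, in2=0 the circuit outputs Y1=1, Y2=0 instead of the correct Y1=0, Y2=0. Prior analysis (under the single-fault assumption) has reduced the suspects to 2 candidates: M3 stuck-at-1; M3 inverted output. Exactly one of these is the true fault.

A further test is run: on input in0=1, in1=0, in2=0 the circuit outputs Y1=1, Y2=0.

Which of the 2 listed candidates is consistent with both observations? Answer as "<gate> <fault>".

M3 stuck-at-1

Evaluate each candidate on input in0=1, in1=0, in2=0:
  M3 stuck-at-1: M1=1, M2=0, M3=1 [stuck-at-1], M4=1, M5=0 → Y1=1, Y2=0 — matches
  M3 inverted output: M1=1, M2=0, M3=0 [inverted output], M4=0, M5=1 → Y1=0, Y2=1 — eliminated
Only M3 stuck-at-1 reproduces the observed Y1=1, Y2=0.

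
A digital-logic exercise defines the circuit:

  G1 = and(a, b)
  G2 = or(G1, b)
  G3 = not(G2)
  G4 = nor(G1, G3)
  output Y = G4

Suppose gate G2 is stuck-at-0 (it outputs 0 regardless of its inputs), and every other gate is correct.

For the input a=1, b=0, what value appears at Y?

Propagate with G2 forced: G1=0, G2=0 [stuck-at-0], G3=1, G4=0.
So Y = 0. (Same as the fault-free value — the fault is masked on this input.)

0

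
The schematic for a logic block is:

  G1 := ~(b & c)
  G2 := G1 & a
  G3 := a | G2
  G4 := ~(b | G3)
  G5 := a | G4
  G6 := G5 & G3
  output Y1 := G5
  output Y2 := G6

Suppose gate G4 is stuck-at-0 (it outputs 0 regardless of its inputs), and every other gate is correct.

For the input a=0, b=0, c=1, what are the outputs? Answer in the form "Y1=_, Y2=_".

Y1=0, Y2=0

Propagate with G4 forced: G1=1, G2=0, G3=0, G4=0 [stuck-at-0], G5=0, G6=0.
So the outputs are Y1=0, Y2=0. (Without the fault they would be Y1=1, Y2=0.)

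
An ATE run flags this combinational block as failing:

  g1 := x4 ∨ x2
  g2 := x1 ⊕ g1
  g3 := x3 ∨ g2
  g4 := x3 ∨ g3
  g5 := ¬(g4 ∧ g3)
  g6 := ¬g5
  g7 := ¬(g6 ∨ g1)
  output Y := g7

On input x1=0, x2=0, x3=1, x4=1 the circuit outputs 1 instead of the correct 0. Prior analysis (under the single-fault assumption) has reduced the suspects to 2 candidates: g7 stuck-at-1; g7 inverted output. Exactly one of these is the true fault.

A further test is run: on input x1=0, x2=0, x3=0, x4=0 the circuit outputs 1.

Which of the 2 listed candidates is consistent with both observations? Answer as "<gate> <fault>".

Evaluate each candidate on input x1=0, x2=0, x3=0, x4=0:
  g7 stuck-at-1: g1=0, g2=0, g3=0, g4=0, g5=1, g6=0, g7=1 [stuck-at-1] → 1 — matches
  g7 inverted output: g1=0, g2=0, g3=0, g4=0, g5=1, g6=0, g7=0 [inverted output] → 0 — eliminated
Only g7 stuck-at-1 reproduces the observed 1.

g7 stuck-at-1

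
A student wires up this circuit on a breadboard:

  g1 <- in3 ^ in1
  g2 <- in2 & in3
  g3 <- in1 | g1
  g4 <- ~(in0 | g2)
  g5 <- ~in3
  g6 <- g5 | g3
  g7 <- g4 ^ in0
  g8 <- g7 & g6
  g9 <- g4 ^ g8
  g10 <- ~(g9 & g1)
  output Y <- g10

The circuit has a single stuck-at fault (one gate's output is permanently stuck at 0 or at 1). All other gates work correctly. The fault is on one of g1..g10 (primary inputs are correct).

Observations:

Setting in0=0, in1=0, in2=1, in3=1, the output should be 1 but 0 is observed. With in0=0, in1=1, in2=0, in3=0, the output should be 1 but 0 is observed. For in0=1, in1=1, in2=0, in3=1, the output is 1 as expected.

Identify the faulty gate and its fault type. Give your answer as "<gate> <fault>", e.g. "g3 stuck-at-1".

Fault-free values for test 1 (in0=0, in1=0, in2=1, in3=1): g1=1, g2=1, g3=1, g4=0, g5=0, g6=1, g7=0, g8=0, g9=0, g10=1, giving Y=1. Observed 0.
Test 1: faults giving observed 0 are {g7 stuck-at-1, g8 stuck-at-1, g9 stuck-at-1, g10 stuck-at-0}.
Test 2 (in0=0, in1=1, in2=0, in3=0): fault-free g1=1, g2=0, g3=1, g4=1, g5=1, g6=1, g7=1, g8=1, g9=0, g10=1 → 1; observed 0. Eliminates g7 stuck-at-1, g8 stuck-at-1.
Test 3 (in0=1, in1=1, in2=0, in3=1): fault-free g1=0, g2=0, g3=1, g4=0, g5=0, g6=1, g7=1, g8=1, g9=1, g10=1 → 1; observed 1. Eliminates g10 stuck-at-0.
Only g9 stuck-at-1 is consistent with every test.

g9 stuck-at-1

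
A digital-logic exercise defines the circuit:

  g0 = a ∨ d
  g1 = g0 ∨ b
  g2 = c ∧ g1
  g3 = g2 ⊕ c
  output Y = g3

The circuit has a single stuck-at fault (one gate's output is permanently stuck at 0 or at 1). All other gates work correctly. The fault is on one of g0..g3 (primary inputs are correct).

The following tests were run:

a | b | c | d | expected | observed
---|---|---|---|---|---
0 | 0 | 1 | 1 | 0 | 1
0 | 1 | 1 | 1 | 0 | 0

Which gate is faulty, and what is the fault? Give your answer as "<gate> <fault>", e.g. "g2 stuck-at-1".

Fault-free values for test 1 (a=0, b=0, c=1, d=1): g0=1, g1=1, g2=1, g3=0, giving Y=0. Observed 1.
Test 1: faults giving observed 1 are {g0 stuck-at-0, g1 stuck-at-0, g2 stuck-at-0, g3 stuck-at-1}.
Test 2 (a=0, b=1, c=1, d=1): fault-free g0=1, g1=1, g2=1, g3=0 → 0; observed 0. Eliminates g1 stuck-at-0, g2 stuck-at-0, g3 stuck-at-1.
Only g0 stuck-at-0 is consistent with every test.

g0 stuck-at-0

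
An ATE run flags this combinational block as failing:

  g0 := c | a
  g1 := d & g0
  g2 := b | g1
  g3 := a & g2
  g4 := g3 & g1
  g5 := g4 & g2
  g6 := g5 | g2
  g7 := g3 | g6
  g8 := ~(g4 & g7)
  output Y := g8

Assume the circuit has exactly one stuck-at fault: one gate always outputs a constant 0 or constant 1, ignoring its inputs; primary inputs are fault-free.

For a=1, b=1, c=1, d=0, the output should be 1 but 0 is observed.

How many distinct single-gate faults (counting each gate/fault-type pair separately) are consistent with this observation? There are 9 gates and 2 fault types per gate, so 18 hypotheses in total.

Fault-free: g0=1, g1=0, g2=1, g3=1, g4=0, g5=0, g6=1, g7=1, g8=1 → 1. Observed 0.
  g0: none of the 2 fault types match ✗
  g1: stuck-at-1 ✓; others ✗
  g2: none of the 2 fault types match ✗
  g3: none of the 2 fault types match ✗
  g4: stuck-at-1 ✓; others ✗
  g5: none of the 2 fault types match ✗
  g6: none of the 2 fault types match ✗
  g7: none of the 2 fault types match ✗
  g8: stuck-at-0 ✓; others ✗
Consistent faults: {g1 stuck-at-1, g4 stuck-at-1, g8 stuck-at-0} — 3 in all.

3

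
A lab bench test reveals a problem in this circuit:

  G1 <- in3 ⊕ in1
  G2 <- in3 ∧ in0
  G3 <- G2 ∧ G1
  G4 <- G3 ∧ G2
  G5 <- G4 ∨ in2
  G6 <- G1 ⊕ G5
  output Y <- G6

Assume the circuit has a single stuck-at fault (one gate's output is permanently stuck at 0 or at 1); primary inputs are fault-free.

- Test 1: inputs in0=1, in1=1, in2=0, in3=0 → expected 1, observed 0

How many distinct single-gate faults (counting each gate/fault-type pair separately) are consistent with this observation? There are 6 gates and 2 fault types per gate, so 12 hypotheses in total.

5

Fault-free: G1=1, G2=0, G3=0, G4=0, G5=0, G6=1 → 1. Observed 0.
  G1 stuck-at-0: output 0 ✓
  G1 stuck-at-1: output 1 ✗
  G2 stuck-at-0: output 1 ✗
  G2 stuck-at-1: output 0 ✓
  G3 stuck-at-0: output 1 ✗
  G3 stuck-at-1: output 1 ✗
  G4 stuck-at-0: output 1 ✗
  G4 stuck-at-1: output 0 ✓
  G5 stuck-at-0: output 1 ✗
  G5 stuck-at-1: output 0 ✓
  G6 stuck-at-0: output 0 ✓
  G6 stuck-at-1: output 1 ✗
Consistent faults: {G1 stuck-at-0, G2 stuck-at-1, G4 stuck-at-1, G5 stuck-at-1, G6 stuck-at-0} — 5 in all.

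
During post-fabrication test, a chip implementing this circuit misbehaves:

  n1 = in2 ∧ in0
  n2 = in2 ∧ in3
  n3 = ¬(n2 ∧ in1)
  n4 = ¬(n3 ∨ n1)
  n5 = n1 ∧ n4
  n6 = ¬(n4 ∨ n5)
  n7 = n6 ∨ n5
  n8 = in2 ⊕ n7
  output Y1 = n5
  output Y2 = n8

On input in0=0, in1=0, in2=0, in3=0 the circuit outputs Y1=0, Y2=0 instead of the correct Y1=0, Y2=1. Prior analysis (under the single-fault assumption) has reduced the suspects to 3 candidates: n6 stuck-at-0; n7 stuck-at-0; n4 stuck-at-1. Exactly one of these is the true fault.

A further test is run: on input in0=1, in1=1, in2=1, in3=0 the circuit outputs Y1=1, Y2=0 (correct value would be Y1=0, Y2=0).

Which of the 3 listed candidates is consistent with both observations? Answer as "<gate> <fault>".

Evaluate each candidate on input in0=1, in1=1, in2=1, in3=0:
  n6 stuck-at-0: n1=1, n2=0, n3=1, n4=0, n5=0, n6=0 [stuck-at-0], n7=0, n8=1 → Y1=0, Y2=1 — eliminated
  n7 stuck-at-0: n1=1, n2=0, n3=1, n4=0, n5=0, n6=1, n7=0 [stuck-at-0], n8=1 → Y1=0, Y2=1 — eliminated
  n4 stuck-at-1: n1=1, n2=0, n3=1, n4=1 [stuck-at-1], n5=1, n6=0, n7=1, n8=0 → Y1=1, Y2=0 — matches
Only n4 stuck-at-1 reproduces the observed Y1=1, Y2=0.

n4 stuck-at-1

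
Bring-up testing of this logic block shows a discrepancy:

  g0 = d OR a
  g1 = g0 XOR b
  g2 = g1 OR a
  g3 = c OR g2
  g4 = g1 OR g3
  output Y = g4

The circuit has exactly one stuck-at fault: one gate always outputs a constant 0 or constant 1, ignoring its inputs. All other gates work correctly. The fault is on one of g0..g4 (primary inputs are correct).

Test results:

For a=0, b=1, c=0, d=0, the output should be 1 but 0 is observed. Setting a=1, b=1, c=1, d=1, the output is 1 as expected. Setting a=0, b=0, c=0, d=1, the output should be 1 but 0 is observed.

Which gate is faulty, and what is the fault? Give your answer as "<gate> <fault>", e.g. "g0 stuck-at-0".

Fault-free values for test 1 (a=0, b=1, c=0, d=0): g0=0, g1=1, g2=1, g3=1, g4=1, giving Y=1. Observed 0.
Test 1: faults giving observed 0 are {g0 stuck-at-1, g1 stuck-at-0, g4 stuck-at-0}.
Test 2 (a=1, b=1, c=1, d=1): fault-free g0=1, g1=0, g2=1, g3=1, g4=1 → 1; observed 1. Eliminates g4 stuck-at-0.
Test 3 (a=0, b=0, c=0, d=1): fault-free g0=1, g1=1, g2=1, g3=1, g4=1 → 1; observed 0. Eliminates g0 stuck-at-1.
Only g1 stuck-at-0 is consistent with every test.

g1 stuck-at-0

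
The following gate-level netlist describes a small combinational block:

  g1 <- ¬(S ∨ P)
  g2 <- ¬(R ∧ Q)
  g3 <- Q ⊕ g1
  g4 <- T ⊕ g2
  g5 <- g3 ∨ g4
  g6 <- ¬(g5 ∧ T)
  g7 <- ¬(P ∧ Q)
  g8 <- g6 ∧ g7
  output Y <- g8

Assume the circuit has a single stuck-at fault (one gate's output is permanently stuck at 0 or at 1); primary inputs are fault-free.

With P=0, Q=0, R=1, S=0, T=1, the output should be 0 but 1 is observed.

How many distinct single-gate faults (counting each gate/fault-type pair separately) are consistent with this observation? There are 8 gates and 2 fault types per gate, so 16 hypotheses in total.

5

Fault-free: g1=1, g2=1, g3=1, g4=0, g5=1, g6=0, g7=1, g8=0 → 0. Observed 1.
  g1: stuck-at-0 ✓; others ✗
  g2: none of the 2 fault types match ✗
  g3: stuck-at-0 ✓; others ✗
  g4: none of the 2 fault types match ✗
  g5: stuck-at-0 ✓; others ✗
  g6: stuck-at-1 ✓; others ✗
  g7: none of the 2 fault types match ✗
  g8: stuck-at-1 ✓; others ✗
Consistent faults: {g1 stuck-at-0, g3 stuck-at-0, g5 stuck-at-0, g6 stuck-at-1, g8 stuck-at-1} — 5 in all.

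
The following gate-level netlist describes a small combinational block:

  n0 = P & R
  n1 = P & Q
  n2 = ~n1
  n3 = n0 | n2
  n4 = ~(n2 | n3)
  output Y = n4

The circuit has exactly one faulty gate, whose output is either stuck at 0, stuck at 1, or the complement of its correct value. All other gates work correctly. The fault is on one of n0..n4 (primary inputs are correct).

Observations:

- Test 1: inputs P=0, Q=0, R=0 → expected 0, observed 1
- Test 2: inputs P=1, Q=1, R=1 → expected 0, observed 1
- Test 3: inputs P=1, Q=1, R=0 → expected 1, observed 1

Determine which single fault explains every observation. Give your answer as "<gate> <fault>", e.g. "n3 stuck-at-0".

n4 stuck-at-1

Fault-free values for test 1 (P=0, Q=0, R=0): n0=0, n1=0, n2=1, n3=1, n4=0, giving Y=0. Observed 1.
Test 1: faults giving observed 1 are {n1 stuck-at-1, n1 inverted output, n2 stuck-at-0, n2 inverted output, n4 stuck-at-1, n4 inverted output}.
Test 2 (P=1, Q=1, R=1): fault-free n0=1, n1=1, n2=0, n3=1, n4=0 → 0; observed 1. Eliminates n1 stuck-at-1, n1 inverted output, n2 stuck-at-0, n2 inverted output.
Test 3 (P=1, Q=1, R=0): fault-free n0=0, n1=1, n2=0, n3=0, n4=1 → 1; observed 1. Eliminates n4 inverted output.
Only n4 stuck-at-1 is consistent with every test.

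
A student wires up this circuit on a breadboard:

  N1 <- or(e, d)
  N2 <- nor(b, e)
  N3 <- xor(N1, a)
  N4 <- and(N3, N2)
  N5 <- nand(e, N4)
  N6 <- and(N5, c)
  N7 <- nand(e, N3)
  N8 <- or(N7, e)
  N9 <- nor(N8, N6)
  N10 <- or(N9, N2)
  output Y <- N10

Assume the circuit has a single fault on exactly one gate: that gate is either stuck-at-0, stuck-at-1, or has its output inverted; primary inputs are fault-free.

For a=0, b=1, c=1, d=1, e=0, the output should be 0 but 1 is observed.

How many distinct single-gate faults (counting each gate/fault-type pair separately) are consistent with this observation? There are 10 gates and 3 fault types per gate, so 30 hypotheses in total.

Fault-free: N1=1, N2=0, N3=1, N4=0, N5=1, N6=1, N7=1, N8=1, N9=0, N10=0 → 0. Observed 1.
  N1: none of the 3 fault types match ✗
  N2: stuck-at-1, inverted output ✓; others ✗
  N3: none of the 3 fault types match ✗
  N4: none of the 3 fault types match ✗
  N5: none of the 3 fault types match ✗
  N6: none of the 3 fault types match ✗
  N7: none of the 3 fault types match ✗
  N8: none of the 3 fault types match ✗
  N9: stuck-at-1, inverted output ✓; others ✗
  N10: stuck-at-1, inverted output ✓; others ✗
Consistent faults: {N2 stuck-at-1, N2 inverted output, N9 stuck-at-1, N9 inverted output, N10 stuck-at-1, N10 inverted output} — 6 in all.

6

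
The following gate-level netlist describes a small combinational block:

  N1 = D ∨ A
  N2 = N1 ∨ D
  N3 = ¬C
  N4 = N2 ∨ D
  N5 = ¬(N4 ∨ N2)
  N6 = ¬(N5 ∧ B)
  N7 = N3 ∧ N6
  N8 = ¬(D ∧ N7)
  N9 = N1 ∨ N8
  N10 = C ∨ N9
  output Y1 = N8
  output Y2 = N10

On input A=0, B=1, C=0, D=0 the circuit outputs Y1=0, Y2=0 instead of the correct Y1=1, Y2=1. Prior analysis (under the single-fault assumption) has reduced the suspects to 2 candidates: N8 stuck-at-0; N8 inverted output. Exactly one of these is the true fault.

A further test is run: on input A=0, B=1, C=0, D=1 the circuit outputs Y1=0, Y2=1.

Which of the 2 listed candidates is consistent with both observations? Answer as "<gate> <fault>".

Evaluate each candidate on input A=0, B=1, C=0, D=1:
  N8 stuck-at-0: N1=1, N2=1, N3=1, N4=1, N5=0, N6=1, N7=1, N8=0 [stuck-at-0], N9=1, N10=1 → Y1=0, Y2=1 — matches
  N8 inverted output: N1=1, N2=1, N3=1, N4=1, N5=0, N6=1, N7=1, N8=1 [inverted output], N9=1, N10=1 → Y1=1, Y2=1 — eliminated
Only N8 stuck-at-0 reproduces the observed Y1=0, Y2=1.

N8 stuck-at-0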